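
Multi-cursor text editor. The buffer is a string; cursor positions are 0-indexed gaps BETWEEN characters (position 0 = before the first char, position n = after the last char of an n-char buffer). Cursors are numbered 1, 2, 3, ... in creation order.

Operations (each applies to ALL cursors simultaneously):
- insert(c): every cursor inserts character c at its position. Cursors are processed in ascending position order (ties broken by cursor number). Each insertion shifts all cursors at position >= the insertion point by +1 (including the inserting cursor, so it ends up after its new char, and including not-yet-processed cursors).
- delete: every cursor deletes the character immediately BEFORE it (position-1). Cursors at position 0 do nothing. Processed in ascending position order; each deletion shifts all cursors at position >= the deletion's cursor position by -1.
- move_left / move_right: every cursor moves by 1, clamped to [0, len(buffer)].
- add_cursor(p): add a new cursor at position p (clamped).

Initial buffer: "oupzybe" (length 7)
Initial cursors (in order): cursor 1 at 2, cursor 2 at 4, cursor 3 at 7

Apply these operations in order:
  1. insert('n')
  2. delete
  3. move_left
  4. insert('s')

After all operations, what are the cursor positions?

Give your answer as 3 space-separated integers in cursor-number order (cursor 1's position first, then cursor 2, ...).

After op 1 (insert('n')): buffer="ounpznyben" (len 10), cursors c1@3 c2@6 c3@10, authorship ..1..2...3
After op 2 (delete): buffer="oupzybe" (len 7), cursors c1@2 c2@4 c3@7, authorship .......
After op 3 (move_left): buffer="oupzybe" (len 7), cursors c1@1 c2@3 c3@6, authorship .......
After op 4 (insert('s')): buffer="osupszybse" (len 10), cursors c1@2 c2@5 c3@9, authorship .1..2...3.

Answer: 2 5 9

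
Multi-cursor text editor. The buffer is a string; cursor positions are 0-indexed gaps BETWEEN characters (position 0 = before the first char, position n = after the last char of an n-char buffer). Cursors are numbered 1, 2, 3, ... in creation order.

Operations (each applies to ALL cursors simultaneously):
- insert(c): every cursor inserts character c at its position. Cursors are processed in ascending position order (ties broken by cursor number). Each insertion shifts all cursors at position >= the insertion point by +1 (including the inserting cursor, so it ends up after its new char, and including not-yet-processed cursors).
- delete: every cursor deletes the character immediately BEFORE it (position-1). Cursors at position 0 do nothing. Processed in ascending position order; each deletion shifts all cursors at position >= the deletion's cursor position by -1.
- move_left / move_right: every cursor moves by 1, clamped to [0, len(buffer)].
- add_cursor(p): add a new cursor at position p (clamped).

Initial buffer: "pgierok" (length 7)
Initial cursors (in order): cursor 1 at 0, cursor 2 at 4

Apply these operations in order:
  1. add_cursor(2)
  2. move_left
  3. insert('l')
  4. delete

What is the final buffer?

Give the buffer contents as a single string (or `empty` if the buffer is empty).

After op 1 (add_cursor(2)): buffer="pgierok" (len 7), cursors c1@0 c3@2 c2@4, authorship .......
After op 2 (move_left): buffer="pgierok" (len 7), cursors c1@0 c3@1 c2@3, authorship .......
After op 3 (insert('l')): buffer="lplgilerok" (len 10), cursors c1@1 c3@3 c2@6, authorship 1.3..2....
After op 4 (delete): buffer="pgierok" (len 7), cursors c1@0 c3@1 c2@3, authorship .......

Answer: pgierok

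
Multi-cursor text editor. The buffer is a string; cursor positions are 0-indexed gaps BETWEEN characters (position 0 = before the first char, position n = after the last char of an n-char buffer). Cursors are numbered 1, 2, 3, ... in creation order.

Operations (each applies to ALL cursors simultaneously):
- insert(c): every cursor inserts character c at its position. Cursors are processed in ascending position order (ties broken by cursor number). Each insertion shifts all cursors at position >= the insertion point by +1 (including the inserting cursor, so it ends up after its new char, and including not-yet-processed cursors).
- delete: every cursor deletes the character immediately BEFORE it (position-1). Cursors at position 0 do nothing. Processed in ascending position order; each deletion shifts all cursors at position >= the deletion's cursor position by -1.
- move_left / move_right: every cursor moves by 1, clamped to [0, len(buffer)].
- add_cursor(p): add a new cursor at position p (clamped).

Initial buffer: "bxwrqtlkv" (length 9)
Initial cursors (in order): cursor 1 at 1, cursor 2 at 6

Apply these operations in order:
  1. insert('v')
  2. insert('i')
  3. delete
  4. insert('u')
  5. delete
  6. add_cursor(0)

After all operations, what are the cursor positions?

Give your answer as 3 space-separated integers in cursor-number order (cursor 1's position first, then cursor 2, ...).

Answer: 2 8 0

Derivation:
After op 1 (insert('v')): buffer="bvxwrqtvlkv" (len 11), cursors c1@2 c2@8, authorship .1.....2...
After op 2 (insert('i')): buffer="bvixwrqtvilkv" (len 13), cursors c1@3 c2@10, authorship .11.....22...
After op 3 (delete): buffer="bvxwrqtvlkv" (len 11), cursors c1@2 c2@8, authorship .1.....2...
After op 4 (insert('u')): buffer="bvuxwrqtvulkv" (len 13), cursors c1@3 c2@10, authorship .11.....22...
After op 5 (delete): buffer="bvxwrqtvlkv" (len 11), cursors c1@2 c2@8, authorship .1.....2...
After op 6 (add_cursor(0)): buffer="bvxwrqtvlkv" (len 11), cursors c3@0 c1@2 c2@8, authorship .1.....2...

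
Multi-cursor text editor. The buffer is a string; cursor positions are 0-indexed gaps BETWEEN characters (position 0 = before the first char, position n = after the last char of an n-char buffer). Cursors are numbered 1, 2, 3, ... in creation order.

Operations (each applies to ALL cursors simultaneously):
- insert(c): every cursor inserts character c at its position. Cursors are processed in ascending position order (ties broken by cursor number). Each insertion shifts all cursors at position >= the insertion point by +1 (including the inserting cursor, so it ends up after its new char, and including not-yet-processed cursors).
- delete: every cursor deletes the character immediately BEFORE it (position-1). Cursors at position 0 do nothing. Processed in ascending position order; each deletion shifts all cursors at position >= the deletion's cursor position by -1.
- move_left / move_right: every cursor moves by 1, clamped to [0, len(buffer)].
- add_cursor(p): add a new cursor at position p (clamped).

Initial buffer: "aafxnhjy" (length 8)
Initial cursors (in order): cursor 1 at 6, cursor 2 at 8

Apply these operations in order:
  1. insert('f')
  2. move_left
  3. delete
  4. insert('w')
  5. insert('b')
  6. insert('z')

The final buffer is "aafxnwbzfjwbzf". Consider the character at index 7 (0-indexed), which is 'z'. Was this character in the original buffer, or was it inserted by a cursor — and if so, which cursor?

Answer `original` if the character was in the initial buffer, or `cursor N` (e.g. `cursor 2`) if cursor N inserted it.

Answer: cursor 1

Derivation:
After op 1 (insert('f')): buffer="aafxnhfjyf" (len 10), cursors c1@7 c2@10, authorship ......1..2
After op 2 (move_left): buffer="aafxnhfjyf" (len 10), cursors c1@6 c2@9, authorship ......1..2
After op 3 (delete): buffer="aafxnfjf" (len 8), cursors c1@5 c2@7, authorship .....1.2
After op 4 (insert('w')): buffer="aafxnwfjwf" (len 10), cursors c1@6 c2@9, authorship .....11.22
After op 5 (insert('b')): buffer="aafxnwbfjwbf" (len 12), cursors c1@7 c2@11, authorship .....111.222
After op 6 (insert('z')): buffer="aafxnwbzfjwbzf" (len 14), cursors c1@8 c2@13, authorship .....1111.2222
Authorship (.=original, N=cursor N): . . . . . 1 1 1 1 . 2 2 2 2
Index 7: author = 1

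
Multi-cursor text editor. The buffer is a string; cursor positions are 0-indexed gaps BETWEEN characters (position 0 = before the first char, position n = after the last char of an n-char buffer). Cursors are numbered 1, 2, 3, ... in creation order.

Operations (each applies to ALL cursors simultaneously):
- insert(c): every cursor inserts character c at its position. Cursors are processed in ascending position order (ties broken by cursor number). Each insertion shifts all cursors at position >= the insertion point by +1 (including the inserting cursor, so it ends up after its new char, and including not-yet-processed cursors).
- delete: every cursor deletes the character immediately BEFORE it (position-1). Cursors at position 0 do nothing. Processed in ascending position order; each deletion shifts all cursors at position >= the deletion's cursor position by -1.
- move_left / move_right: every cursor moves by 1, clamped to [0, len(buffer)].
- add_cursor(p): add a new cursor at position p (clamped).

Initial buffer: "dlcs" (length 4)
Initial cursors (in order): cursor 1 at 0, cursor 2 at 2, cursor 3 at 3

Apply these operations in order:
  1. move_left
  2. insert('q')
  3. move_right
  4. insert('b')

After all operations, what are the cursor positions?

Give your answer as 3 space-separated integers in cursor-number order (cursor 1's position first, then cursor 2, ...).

Answer: 3 6 9

Derivation:
After op 1 (move_left): buffer="dlcs" (len 4), cursors c1@0 c2@1 c3@2, authorship ....
After op 2 (insert('q')): buffer="qdqlqcs" (len 7), cursors c1@1 c2@3 c3@5, authorship 1.2.3..
After op 3 (move_right): buffer="qdqlqcs" (len 7), cursors c1@2 c2@4 c3@6, authorship 1.2.3..
After op 4 (insert('b')): buffer="qdbqlbqcbs" (len 10), cursors c1@3 c2@6 c3@9, authorship 1.12.23.3.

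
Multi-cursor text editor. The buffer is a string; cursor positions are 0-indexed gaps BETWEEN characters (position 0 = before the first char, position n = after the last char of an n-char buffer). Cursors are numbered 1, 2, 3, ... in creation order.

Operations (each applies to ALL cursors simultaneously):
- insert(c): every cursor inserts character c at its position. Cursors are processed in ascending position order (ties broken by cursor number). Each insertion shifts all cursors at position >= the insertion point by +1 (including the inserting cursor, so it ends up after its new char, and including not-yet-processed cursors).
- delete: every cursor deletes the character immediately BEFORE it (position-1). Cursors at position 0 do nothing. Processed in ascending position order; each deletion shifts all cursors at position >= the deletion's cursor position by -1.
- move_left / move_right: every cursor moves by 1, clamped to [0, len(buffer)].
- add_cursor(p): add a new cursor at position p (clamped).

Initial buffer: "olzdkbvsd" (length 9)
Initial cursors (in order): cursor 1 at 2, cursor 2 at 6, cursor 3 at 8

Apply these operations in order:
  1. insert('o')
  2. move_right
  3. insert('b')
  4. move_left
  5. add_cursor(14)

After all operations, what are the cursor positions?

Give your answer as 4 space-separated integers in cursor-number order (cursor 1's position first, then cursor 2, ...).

After op 1 (insert('o')): buffer="olozdkbovsod" (len 12), cursors c1@3 c2@8 c3@11, authorship ..1....2..3.
After op 2 (move_right): buffer="olozdkbovsod" (len 12), cursors c1@4 c2@9 c3@12, authorship ..1....2..3.
After op 3 (insert('b')): buffer="olozbdkbovbsodb" (len 15), cursors c1@5 c2@11 c3@15, authorship ..1.1...2.2.3.3
After op 4 (move_left): buffer="olozbdkbovbsodb" (len 15), cursors c1@4 c2@10 c3@14, authorship ..1.1...2.2.3.3
After op 5 (add_cursor(14)): buffer="olozbdkbovbsodb" (len 15), cursors c1@4 c2@10 c3@14 c4@14, authorship ..1.1...2.2.3.3

Answer: 4 10 14 14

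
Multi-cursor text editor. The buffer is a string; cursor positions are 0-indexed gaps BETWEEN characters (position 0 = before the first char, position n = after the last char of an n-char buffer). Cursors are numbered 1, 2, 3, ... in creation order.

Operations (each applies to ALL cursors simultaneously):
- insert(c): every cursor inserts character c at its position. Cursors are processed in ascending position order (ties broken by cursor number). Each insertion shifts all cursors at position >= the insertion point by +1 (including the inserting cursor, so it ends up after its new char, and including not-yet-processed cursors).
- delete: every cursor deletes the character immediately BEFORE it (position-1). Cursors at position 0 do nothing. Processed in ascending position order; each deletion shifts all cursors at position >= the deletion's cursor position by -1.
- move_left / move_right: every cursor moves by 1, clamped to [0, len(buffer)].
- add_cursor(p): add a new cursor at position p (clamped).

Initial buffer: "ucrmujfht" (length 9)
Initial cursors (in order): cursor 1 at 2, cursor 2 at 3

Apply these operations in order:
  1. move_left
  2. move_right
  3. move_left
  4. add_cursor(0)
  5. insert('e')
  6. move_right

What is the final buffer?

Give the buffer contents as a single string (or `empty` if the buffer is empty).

After op 1 (move_left): buffer="ucrmujfht" (len 9), cursors c1@1 c2@2, authorship .........
After op 2 (move_right): buffer="ucrmujfht" (len 9), cursors c1@2 c2@3, authorship .........
After op 3 (move_left): buffer="ucrmujfht" (len 9), cursors c1@1 c2@2, authorship .........
After op 4 (add_cursor(0)): buffer="ucrmujfht" (len 9), cursors c3@0 c1@1 c2@2, authorship .........
After op 5 (insert('e')): buffer="euecermujfht" (len 12), cursors c3@1 c1@3 c2@5, authorship 3.1.2.......
After op 6 (move_right): buffer="euecermujfht" (len 12), cursors c3@2 c1@4 c2@6, authorship 3.1.2.......

Answer: euecermujfht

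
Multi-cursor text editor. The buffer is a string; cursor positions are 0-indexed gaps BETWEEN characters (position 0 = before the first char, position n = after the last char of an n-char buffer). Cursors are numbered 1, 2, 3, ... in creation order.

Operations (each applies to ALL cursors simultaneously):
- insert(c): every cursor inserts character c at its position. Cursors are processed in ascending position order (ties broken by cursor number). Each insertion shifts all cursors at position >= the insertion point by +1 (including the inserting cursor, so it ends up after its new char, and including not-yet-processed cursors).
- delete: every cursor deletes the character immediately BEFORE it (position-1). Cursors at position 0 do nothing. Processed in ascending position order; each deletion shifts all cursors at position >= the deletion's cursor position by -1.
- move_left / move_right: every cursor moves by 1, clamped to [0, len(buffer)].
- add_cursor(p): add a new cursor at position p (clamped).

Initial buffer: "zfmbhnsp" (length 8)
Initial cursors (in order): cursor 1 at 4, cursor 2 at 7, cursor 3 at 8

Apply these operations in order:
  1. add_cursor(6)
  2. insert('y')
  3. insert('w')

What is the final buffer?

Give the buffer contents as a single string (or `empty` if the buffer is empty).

Answer: zfmbywhnywsywpyw

Derivation:
After op 1 (add_cursor(6)): buffer="zfmbhnsp" (len 8), cursors c1@4 c4@6 c2@7 c3@8, authorship ........
After op 2 (insert('y')): buffer="zfmbyhnysypy" (len 12), cursors c1@5 c4@8 c2@10 c3@12, authorship ....1..4.2.3
After op 3 (insert('w')): buffer="zfmbywhnywsywpyw" (len 16), cursors c1@6 c4@10 c2@13 c3@16, authorship ....11..44.22.33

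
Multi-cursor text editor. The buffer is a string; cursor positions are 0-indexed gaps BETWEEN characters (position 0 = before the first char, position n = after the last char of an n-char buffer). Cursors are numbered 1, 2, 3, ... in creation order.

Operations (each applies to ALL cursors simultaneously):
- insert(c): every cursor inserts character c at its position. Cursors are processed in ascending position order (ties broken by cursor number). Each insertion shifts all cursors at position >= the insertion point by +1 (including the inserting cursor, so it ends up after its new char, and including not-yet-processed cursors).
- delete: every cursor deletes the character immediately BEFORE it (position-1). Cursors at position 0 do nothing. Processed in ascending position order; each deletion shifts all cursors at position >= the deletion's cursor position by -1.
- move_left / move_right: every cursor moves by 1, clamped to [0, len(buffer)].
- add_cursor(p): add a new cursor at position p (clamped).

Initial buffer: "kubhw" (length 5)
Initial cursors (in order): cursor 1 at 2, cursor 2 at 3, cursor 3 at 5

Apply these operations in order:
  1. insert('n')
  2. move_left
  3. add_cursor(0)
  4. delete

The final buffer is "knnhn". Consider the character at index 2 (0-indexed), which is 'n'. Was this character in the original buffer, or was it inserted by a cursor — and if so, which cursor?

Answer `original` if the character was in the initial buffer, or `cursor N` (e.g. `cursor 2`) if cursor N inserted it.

After op 1 (insert('n')): buffer="kunbnhwn" (len 8), cursors c1@3 c2@5 c3@8, authorship ..1.2..3
After op 2 (move_left): buffer="kunbnhwn" (len 8), cursors c1@2 c2@4 c3@7, authorship ..1.2..3
After op 3 (add_cursor(0)): buffer="kunbnhwn" (len 8), cursors c4@0 c1@2 c2@4 c3@7, authorship ..1.2..3
After op 4 (delete): buffer="knnhn" (len 5), cursors c4@0 c1@1 c2@2 c3@4, authorship .12.3
Authorship (.=original, N=cursor N): . 1 2 . 3
Index 2: author = 2

Answer: cursor 2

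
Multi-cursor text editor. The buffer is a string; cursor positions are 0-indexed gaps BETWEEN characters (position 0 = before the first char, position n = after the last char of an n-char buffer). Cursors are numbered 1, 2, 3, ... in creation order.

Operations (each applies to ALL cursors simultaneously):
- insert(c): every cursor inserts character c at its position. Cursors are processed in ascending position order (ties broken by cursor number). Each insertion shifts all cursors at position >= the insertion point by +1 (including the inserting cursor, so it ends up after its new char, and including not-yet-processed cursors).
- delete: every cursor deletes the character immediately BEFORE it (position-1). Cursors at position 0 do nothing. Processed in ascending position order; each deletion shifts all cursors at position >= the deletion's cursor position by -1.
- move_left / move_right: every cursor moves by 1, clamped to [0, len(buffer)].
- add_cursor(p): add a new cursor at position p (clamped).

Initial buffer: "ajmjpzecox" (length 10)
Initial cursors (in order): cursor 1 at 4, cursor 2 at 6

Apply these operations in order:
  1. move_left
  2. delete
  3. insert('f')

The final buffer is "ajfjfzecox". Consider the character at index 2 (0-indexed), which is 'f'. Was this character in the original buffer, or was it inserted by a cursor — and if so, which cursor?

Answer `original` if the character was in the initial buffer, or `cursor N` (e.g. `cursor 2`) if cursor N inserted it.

After op 1 (move_left): buffer="ajmjpzecox" (len 10), cursors c1@3 c2@5, authorship ..........
After op 2 (delete): buffer="ajjzecox" (len 8), cursors c1@2 c2@3, authorship ........
After op 3 (insert('f')): buffer="ajfjfzecox" (len 10), cursors c1@3 c2@5, authorship ..1.2.....
Authorship (.=original, N=cursor N): . . 1 . 2 . . . . .
Index 2: author = 1

Answer: cursor 1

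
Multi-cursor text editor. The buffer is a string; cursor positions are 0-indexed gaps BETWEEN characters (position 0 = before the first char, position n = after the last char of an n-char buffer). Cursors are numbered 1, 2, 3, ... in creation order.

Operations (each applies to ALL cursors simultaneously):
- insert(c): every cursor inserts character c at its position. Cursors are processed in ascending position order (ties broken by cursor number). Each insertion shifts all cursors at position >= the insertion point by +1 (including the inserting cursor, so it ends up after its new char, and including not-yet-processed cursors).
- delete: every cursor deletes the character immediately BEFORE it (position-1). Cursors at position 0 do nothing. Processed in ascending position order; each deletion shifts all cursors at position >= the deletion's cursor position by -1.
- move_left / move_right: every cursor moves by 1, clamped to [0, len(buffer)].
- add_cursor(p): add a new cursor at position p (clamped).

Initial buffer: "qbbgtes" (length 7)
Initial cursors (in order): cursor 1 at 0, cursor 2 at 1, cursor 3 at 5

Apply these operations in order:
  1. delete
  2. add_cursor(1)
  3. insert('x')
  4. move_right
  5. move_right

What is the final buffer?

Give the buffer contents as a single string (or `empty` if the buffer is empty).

After op 1 (delete): buffer="bbges" (len 5), cursors c1@0 c2@0 c3@3, authorship .....
After op 2 (add_cursor(1)): buffer="bbges" (len 5), cursors c1@0 c2@0 c4@1 c3@3, authorship .....
After op 3 (insert('x')): buffer="xxbxbgxes" (len 9), cursors c1@2 c2@2 c4@4 c3@7, authorship 12.4..3..
After op 4 (move_right): buffer="xxbxbgxes" (len 9), cursors c1@3 c2@3 c4@5 c3@8, authorship 12.4..3..
After op 5 (move_right): buffer="xxbxbgxes" (len 9), cursors c1@4 c2@4 c4@6 c3@9, authorship 12.4..3..

Answer: xxbxbgxes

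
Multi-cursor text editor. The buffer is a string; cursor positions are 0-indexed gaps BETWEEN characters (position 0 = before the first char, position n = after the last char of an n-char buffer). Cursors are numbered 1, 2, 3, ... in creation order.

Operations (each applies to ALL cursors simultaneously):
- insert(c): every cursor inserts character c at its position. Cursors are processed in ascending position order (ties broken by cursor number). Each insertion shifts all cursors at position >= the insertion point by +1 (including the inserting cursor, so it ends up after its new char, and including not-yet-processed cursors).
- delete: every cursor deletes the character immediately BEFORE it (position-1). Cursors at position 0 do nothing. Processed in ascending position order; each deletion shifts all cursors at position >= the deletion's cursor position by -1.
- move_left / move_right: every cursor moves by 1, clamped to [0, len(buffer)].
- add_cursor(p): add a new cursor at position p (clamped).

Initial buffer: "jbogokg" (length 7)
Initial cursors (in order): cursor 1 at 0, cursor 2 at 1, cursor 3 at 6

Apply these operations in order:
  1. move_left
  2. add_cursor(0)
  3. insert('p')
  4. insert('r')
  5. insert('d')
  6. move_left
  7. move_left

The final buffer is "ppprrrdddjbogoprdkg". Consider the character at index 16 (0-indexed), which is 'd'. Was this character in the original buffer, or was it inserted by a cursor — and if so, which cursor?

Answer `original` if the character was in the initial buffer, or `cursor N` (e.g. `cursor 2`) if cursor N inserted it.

After op 1 (move_left): buffer="jbogokg" (len 7), cursors c1@0 c2@0 c3@5, authorship .......
After op 2 (add_cursor(0)): buffer="jbogokg" (len 7), cursors c1@0 c2@0 c4@0 c3@5, authorship .......
After op 3 (insert('p')): buffer="pppjbogopkg" (len 11), cursors c1@3 c2@3 c4@3 c3@9, authorship 124.....3..
After op 4 (insert('r')): buffer="ppprrrjbogoprkg" (len 15), cursors c1@6 c2@6 c4@6 c3@13, authorship 124124.....33..
After op 5 (insert('d')): buffer="ppprrrdddjbogoprdkg" (len 19), cursors c1@9 c2@9 c4@9 c3@17, authorship 124124124.....333..
After op 6 (move_left): buffer="ppprrrdddjbogoprdkg" (len 19), cursors c1@8 c2@8 c4@8 c3@16, authorship 124124124.....333..
After op 7 (move_left): buffer="ppprrrdddjbogoprdkg" (len 19), cursors c1@7 c2@7 c4@7 c3@15, authorship 124124124.....333..
Authorship (.=original, N=cursor N): 1 2 4 1 2 4 1 2 4 . . . . . 3 3 3 . .
Index 16: author = 3

Answer: cursor 3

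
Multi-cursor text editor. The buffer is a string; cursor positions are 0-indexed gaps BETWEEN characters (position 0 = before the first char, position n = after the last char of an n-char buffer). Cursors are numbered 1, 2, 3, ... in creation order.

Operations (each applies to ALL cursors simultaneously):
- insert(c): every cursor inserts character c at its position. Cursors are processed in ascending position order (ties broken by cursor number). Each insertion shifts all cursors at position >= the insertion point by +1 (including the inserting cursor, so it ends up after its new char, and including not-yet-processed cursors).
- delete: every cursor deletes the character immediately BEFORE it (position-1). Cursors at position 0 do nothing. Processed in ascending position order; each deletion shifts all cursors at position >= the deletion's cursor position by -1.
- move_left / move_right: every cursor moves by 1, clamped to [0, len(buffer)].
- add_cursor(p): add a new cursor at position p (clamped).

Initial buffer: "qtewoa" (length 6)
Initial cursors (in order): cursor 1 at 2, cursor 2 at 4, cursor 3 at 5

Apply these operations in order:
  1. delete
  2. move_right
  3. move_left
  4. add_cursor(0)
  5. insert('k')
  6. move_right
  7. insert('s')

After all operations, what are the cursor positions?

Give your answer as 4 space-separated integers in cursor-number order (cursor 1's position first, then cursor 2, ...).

Answer: 6 11 11 3

Derivation:
After op 1 (delete): buffer="qea" (len 3), cursors c1@1 c2@2 c3@2, authorship ...
After op 2 (move_right): buffer="qea" (len 3), cursors c1@2 c2@3 c3@3, authorship ...
After op 3 (move_left): buffer="qea" (len 3), cursors c1@1 c2@2 c3@2, authorship ...
After op 4 (add_cursor(0)): buffer="qea" (len 3), cursors c4@0 c1@1 c2@2 c3@2, authorship ...
After op 5 (insert('k')): buffer="kqkekka" (len 7), cursors c4@1 c1@3 c2@6 c3@6, authorship 4.1.23.
After op 6 (move_right): buffer="kqkekka" (len 7), cursors c4@2 c1@4 c2@7 c3@7, authorship 4.1.23.
After op 7 (insert('s')): buffer="kqskeskkass" (len 11), cursors c4@3 c1@6 c2@11 c3@11, authorship 4.41.123.23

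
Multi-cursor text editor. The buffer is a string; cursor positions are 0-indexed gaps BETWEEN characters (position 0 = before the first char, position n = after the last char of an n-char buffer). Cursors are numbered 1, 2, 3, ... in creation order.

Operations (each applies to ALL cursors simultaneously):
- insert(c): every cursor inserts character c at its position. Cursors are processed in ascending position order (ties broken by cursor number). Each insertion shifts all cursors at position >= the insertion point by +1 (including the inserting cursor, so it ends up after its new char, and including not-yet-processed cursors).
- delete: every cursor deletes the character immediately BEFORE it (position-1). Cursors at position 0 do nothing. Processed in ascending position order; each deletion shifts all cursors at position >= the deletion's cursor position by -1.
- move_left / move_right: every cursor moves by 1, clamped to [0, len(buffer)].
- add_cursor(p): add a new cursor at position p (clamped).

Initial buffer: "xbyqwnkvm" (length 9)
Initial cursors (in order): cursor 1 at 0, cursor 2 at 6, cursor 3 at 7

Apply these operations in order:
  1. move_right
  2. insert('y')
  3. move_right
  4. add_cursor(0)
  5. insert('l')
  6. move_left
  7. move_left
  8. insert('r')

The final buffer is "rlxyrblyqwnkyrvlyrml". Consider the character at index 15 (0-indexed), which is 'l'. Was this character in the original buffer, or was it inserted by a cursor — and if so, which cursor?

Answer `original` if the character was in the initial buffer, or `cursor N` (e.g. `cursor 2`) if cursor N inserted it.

After op 1 (move_right): buffer="xbyqwnkvm" (len 9), cursors c1@1 c2@7 c3@8, authorship .........
After op 2 (insert('y')): buffer="xybyqwnkyvym" (len 12), cursors c1@2 c2@9 c3@11, authorship .1......2.3.
After op 3 (move_right): buffer="xybyqwnkyvym" (len 12), cursors c1@3 c2@10 c3@12, authorship .1......2.3.
After op 4 (add_cursor(0)): buffer="xybyqwnkyvym" (len 12), cursors c4@0 c1@3 c2@10 c3@12, authorship .1......2.3.
After op 5 (insert('l')): buffer="lxyblyqwnkyvlyml" (len 16), cursors c4@1 c1@5 c2@13 c3@16, authorship 4.1.1.....2.23.3
After op 6 (move_left): buffer="lxyblyqwnkyvlyml" (len 16), cursors c4@0 c1@4 c2@12 c3@15, authorship 4.1.1.....2.23.3
After op 7 (move_left): buffer="lxyblyqwnkyvlyml" (len 16), cursors c4@0 c1@3 c2@11 c3@14, authorship 4.1.1.....2.23.3
After op 8 (insert('r')): buffer="rlxyrblyqwnkyrvlyrml" (len 20), cursors c4@1 c1@5 c2@14 c3@18, authorship 44.11.1.....22.233.3
Authorship (.=original, N=cursor N): 4 4 . 1 1 . 1 . . . . . 2 2 . 2 3 3 . 3
Index 15: author = 2

Answer: cursor 2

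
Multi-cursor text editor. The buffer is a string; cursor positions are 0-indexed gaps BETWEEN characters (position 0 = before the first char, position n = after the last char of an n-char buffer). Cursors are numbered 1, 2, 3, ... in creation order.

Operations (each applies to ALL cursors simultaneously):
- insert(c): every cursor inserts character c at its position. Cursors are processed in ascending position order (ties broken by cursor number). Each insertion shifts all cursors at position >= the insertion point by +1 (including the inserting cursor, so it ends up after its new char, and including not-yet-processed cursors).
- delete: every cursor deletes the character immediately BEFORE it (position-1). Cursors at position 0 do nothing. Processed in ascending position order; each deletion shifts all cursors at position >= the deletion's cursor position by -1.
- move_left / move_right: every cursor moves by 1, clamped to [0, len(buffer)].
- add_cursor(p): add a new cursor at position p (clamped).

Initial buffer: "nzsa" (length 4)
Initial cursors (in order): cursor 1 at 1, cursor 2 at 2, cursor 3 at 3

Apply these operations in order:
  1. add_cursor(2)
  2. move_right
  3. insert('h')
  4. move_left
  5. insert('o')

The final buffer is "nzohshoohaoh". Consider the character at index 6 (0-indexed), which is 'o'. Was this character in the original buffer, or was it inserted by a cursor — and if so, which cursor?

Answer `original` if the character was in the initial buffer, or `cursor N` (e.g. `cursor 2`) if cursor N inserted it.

Answer: cursor 2

Derivation:
After op 1 (add_cursor(2)): buffer="nzsa" (len 4), cursors c1@1 c2@2 c4@2 c3@3, authorship ....
After op 2 (move_right): buffer="nzsa" (len 4), cursors c1@2 c2@3 c4@3 c3@4, authorship ....
After op 3 (insert('h')): buffer="nzhshhah" (len 8), cursors c1@3 c2@6 c4@6 c3@8, authorship ..1.24.3
After op 4 (move_left): buffer="nzhshhah" (len 8), cursors c1@2 c2@5 c4@5 c3@7, authorship ..1.24.3
After op 5 (insert('o')): buffer="nzohshoohaoh" (len 12), cursors c1@3 c2@8 c4@8 c3@11, authorship ..11.2244.33
Authorship (.=original, N=cursor N): . . 1 1 . 2 2 4 4 . 3 3
Index 6: author = 2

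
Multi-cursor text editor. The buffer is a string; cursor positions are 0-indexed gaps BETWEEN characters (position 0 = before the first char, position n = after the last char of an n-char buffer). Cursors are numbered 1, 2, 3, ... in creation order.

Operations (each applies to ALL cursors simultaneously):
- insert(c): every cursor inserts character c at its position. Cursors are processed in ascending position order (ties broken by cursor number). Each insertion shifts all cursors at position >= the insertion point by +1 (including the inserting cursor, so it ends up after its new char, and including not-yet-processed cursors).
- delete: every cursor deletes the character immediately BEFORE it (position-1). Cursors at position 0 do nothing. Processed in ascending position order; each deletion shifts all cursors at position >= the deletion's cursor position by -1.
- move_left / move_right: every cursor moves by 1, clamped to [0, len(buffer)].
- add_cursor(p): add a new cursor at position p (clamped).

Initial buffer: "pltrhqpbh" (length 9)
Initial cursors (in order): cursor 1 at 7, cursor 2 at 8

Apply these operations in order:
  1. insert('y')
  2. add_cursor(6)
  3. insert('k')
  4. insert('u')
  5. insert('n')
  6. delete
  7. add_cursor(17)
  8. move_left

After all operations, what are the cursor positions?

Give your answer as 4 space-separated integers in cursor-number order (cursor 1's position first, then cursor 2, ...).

After op 1 (insert('y')): buffer="pltrhqpybyh" (len 11), cursors c1@8 c2@10, authorship .......1.2.
After op 2 (add_cursor(6)): buffer="pltrhqpybyh" (len 11), cursors c3@6 c1@8 c2@10, authorship .......1.2.
After op 3 (insert('k')): buffer="pltrhqkpykbykh" (len 14), cursors c3@7 c1@10 c2@13, authorship ......3.11.22.
After op 4 (insert('u')): buffer="pltrhqkupykubykuh" (len 17), cursors c3@8 c1@12 c2@16, authorship ......33.111.222.
After op 5 (insert('n')): buffer="pltrhqkunpykunbykunh" (len 20), cursors c3@9 c1@14 c2@19, authorship ......333.1111.2222.
After op 6 (delete): buffer="pltrhqkupykubykuh" (len 17), cursors c3@8 c1@12 c2@16, authorship ......33.111.222.
After op 7 (add_cursor(17)): buffer="pltrhqkupykubykuh" (len 17), cursors c3@8 c1@12 c2@16 c4@17, authorship ......33.111.222.
After op 8 (move_left): buffer="pltrhqkupykubykuh" (len 17), cursors c3@7 c1@11 c2@15 c4@16, authorship ......33.111.222.

Answer: 11 15 7 16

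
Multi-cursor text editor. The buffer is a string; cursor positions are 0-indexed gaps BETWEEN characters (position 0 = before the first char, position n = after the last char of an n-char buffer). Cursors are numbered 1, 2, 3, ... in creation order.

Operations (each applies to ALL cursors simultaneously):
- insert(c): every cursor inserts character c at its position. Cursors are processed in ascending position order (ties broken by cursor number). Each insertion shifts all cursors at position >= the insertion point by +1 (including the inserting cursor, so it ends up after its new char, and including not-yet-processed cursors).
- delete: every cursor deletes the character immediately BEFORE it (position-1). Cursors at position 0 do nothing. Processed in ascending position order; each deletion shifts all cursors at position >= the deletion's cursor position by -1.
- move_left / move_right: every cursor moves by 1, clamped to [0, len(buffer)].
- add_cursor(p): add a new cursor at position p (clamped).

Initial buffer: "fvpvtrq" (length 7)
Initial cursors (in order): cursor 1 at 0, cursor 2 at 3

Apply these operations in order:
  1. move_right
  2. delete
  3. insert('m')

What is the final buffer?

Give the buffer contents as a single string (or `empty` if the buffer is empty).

Answer: mvpmtrq

Derivation:
After op 1 (move_right): buffer="fvpvtrq" (len 7), cursors c1@1 c2@4, authorship .......
After op 2 (delete): buffer="vptrq" (len 5), cursors c1@0 c2@2, authorship .....
After op 3 (insert('m')): buffer="mvpmtrq" (len 7), cursors c1@1 c2@4, authorship 1..2...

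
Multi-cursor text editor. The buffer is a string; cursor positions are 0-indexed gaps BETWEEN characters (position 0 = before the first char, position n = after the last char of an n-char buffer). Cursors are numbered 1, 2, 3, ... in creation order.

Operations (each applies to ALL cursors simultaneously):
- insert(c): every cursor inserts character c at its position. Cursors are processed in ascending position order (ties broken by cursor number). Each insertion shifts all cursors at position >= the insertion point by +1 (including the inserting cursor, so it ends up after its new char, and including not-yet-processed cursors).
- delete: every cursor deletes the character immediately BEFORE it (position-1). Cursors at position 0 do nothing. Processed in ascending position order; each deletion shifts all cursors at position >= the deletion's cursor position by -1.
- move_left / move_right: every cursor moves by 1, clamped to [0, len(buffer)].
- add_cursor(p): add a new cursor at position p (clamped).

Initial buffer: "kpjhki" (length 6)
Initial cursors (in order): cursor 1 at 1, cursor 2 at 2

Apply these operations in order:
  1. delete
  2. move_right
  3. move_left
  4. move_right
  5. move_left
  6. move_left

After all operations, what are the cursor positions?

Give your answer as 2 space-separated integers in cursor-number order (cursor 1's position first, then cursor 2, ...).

Answer: 0 0

Derivation:
After op 1 (delete): buffer="jhki" (len 4), cursors c1@0 c2@0, authorship ....
After op 2 (move_right): buffer="jhki" (len 4), cursors c1@1 c2@1, authorship ....
After op 3 (move_left): buffer="jhki" (len 4), cursors c1@0 c2@0, authorship ....
After op 4 (move_right): buffer="jhki" (len 4), cursors c1@1 c2@1, authorship ....
After op 5 (move_left): buffer="jhki" (len 4), cursors c1@0 c2@0, authorship ....
After op 6 (move_left): buffer="jhki" (len 4), cursors c1@0 c2@0, authorship ....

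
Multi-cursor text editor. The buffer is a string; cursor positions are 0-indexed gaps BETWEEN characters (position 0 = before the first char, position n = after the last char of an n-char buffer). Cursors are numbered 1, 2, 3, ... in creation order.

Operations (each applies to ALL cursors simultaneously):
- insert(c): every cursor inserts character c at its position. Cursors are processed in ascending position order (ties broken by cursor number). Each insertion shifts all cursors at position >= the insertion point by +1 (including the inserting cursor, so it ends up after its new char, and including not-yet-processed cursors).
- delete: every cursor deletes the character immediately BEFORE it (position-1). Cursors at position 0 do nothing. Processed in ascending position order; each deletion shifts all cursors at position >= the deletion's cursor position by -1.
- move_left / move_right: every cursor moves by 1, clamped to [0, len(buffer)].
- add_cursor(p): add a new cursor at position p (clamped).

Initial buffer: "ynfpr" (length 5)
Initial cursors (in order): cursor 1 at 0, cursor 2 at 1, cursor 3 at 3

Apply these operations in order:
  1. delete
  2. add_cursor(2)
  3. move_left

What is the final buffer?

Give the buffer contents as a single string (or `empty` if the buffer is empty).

After op 1 (delete): buffer="npr" (len 3), cursors c1@0 c2@0 c3@1, authorship ...
After op 2 (add_cursor(2)): buffer="npr" (len 3), cursors c1@0 c2@0 c3@1 c4@2, authorship ...
After op 3 (move_left): buffer="npr" (len 3), cursors c1@0 c2@0 c3@0 c4@1, authorship ...

Answer: npr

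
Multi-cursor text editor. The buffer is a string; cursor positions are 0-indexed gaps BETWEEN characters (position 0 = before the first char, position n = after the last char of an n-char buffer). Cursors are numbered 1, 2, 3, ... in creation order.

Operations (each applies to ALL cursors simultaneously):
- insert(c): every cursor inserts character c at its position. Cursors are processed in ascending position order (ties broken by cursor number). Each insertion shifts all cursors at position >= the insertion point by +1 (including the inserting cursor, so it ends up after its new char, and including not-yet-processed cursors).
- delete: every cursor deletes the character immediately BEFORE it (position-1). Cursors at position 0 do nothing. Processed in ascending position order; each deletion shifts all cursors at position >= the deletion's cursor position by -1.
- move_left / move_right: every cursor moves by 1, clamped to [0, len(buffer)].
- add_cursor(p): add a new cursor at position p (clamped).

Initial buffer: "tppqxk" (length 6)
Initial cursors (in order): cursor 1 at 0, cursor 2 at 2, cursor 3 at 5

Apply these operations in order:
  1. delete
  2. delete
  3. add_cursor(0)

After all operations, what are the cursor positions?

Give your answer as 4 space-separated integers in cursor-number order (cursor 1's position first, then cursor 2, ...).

Answer: 0 0 1 0

Derivation:
After op 1 (delete): buffer="tpqk" (len 4), cursors c1@0 c2@1 c3@3, authorship ....
After op 2 (delete): buffer="pk" (len 2), cursors c1@0 c2@0 c3@1, authorship ..
After op 3 (add_cursor(0)): buffer="pk" (len 2), cursors c1@0 c2@0 c4@0 c3@1, authorship ..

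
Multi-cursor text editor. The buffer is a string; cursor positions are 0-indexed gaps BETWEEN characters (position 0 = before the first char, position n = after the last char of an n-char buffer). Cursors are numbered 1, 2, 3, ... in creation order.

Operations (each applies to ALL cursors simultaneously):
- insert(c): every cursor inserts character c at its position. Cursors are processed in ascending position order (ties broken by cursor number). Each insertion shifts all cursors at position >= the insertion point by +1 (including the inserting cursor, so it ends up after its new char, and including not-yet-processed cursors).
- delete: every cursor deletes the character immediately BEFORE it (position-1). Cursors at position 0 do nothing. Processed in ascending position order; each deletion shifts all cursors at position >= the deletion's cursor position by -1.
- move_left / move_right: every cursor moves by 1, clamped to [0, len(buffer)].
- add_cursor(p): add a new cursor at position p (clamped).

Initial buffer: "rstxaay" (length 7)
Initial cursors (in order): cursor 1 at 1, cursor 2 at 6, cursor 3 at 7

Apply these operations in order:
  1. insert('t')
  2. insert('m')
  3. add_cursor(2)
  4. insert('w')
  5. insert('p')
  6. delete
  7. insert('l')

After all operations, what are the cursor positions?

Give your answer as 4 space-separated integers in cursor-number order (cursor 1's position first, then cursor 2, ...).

After op 1 (insert('t')): buffer="rtstxaatyt" (len 10), cursors c1@2 c2@8 c3@10, authorship .1.....2.3
After op 2 (insert('m')): buffer="rtmstxaatmytm" (len 13), cursors c1@3 c2@10 c3@13, authorship .11.....22.33
After op 3 (add_cursor(2)): buffer="rtmstxaatmytm" (len 13), cursors c4@2 c1@3 c2@10 c3@13, authorship .11.....22.33
After op 4 (insert('w')): buffer="rtwmwstxaatmwytmw" (len 17), cursors c4@3 c1@5 c2@13 c3@17, authorship .1411.....222.333
After op 5 (insert('p')): buffer="rtwpmwpstxaatmwpytmwp" (len 21), cursors c4@4 c1@7 c2@16 c3@21, authorship .144111.....2222.3333
After op 6 (delete): buffer="rtwmwstxaatmwytmw" (len 17), cursors c4@3 c1@5 c2@13 c3@17, authorship .1411.....222.333
After op 7 (insert('l')): buffer="rtwlmwlstxaatmwlytmwl" (len 21), cursors c4@4 c1@7 c2@16 c3@21, authorship .144111.....2222.3333

Answer: 7 16 21 4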